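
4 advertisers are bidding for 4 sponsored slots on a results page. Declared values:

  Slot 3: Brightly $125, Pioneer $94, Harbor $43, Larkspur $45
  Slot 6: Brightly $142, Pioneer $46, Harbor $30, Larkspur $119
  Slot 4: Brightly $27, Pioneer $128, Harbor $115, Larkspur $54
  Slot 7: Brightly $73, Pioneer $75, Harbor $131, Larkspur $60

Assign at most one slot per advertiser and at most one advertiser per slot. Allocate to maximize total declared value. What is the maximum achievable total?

Maximum total: $503

This is the linear assignment problem.
Optimal: Brightly→Slot 3 ($125), Pioneer→Slot 4 ($128), Harbor→Slot 7 ($131), Larkspur→Slot 6 ($119) — total 125+128+131+119 = $503.
Max-entry greedy (repeatedly take the single best remaining cell) gives $446, worse by 57.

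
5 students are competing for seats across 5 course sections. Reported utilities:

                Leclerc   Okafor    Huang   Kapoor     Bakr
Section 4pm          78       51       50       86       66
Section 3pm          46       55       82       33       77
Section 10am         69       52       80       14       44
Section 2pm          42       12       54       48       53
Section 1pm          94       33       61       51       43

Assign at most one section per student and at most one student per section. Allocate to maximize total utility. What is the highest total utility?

Max total: 368 points

This is the linear assignment problem.
Optimal: Leclerc→Section 1pm (94 points), Okafor→Section 3pm (55 points), Huang→Section 10am (80 points), Kapoor→Section 4pm (86 points), Bakr→Section 2pm (53 points) — total 94+55+80+86+53 = 368 points.
Every other assignment is strictly worse.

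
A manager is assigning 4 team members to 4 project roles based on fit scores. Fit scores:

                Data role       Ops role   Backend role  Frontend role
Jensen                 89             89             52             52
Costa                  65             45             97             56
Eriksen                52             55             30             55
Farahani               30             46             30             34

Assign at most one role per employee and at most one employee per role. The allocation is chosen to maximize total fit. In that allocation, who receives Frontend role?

This is the linear assignment problem.
Optimal: Jensen→Data role (89 pts), Costa→Backend role (97 pts), Eriksen→Frontend role (55 pts), Farahani→Ops role (46 pts) — total 89+97+55+46 = 287 pts.
Max-entry greedy (repeatedly take the single best remaining cell) gives 275 pts, worse by 12.
Swapping Jensen↔Eriksen (Jensen→Frontend role 52 pts, Eriksen→Data role 52 pts) loses 40.
No other one-to-one assignment exceeds 287 pts.
Eriksen's own top role is Ops role (55 pts), but forcing Eriksen→Ops role and reassigning the rest optimally gives only 275 pts — worse by 12.

Eriksen receives Frontend role.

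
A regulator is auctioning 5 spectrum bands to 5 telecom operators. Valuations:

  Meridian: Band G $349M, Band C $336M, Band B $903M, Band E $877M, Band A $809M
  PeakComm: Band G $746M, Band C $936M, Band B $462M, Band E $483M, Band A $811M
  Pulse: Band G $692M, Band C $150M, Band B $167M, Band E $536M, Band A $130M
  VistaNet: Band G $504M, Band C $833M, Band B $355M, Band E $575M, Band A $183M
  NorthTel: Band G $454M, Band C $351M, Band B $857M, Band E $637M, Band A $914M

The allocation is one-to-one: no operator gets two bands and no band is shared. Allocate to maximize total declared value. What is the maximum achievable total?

Maximum total: $4070M

Optimal: Meridian→Band E ($877M), PeakComm→Band A ($811M), Pulse→Band G ($692M), VistaNet→Band C ($833M), NorthTel→Band B ($857M) — total 877+811+692+833+857 = $4070M.
Row-greedy (each operator in turn takes its best remaining band) gives $4020M, worse by 50.
Swapping VistaNet↔NorthTel (VistaNet→Band B $355M, NorthTel→Band C $351M) loses 984.
No other one-to-one assignment exceeds $4070M.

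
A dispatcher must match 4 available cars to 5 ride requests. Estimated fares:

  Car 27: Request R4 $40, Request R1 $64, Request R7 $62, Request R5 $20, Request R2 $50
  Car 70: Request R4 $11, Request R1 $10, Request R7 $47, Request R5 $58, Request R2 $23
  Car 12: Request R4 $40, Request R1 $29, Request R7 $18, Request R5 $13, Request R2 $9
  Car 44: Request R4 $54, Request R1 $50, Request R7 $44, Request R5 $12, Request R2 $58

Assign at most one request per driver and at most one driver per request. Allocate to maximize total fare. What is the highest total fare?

Max total: $220

Treat this as an assignment problem: match each driver to one request.
Optimal: Car 27→Request R1 ($64), Car 70→Request R5 ($58), Car 12→Request R4 ($40), Car 44→Request R2 ($58) — total 64+58+40+58 = $220.
Swapping Car 27↔Car 70 (Car 27→Request R5 $20, Car 70→Request R1 $10) loses 92.
Every other assignment is strictly worse.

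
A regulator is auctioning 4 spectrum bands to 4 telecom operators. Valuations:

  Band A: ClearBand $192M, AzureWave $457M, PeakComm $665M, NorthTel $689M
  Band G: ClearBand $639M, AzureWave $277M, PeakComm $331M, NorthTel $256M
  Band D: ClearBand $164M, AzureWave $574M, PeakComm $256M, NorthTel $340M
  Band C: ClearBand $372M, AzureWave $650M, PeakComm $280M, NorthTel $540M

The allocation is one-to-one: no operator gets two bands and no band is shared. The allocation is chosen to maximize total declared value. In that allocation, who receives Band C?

NorthTel receives Band C.

Optimal: ClearBand→Band G ($639M), AzureWave→Band D ($574M), PeakComm→Band A ($665M), NorthTel→Band C ($540M) — total 639+574+665+540 = $2418M.
Max-entry greedy (repeatedly take the single best remaining cell) gives $2234M, worse by 184.
NorthTel's own top band is Band A ($689M), but forcing NorthTel→Band A and reassigning the rest optimally gives only $2234M — worse by 184.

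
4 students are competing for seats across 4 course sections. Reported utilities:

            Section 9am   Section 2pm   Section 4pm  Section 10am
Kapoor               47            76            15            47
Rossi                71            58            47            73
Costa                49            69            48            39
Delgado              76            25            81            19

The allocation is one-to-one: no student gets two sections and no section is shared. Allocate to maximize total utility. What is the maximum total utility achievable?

Treat this as an assignment problem: match each student to one section.
Optimal: Kapoor→Section 2pm (76 points), Rossi→Section 10am (73 points), Costa→Section 9am (49 points), Delgado→Section 4pm (81 points) — total 76+73+49+81 = 279 points.
Column-greedy (each section in turn goes to its best remaining student) gives 273 points, worse by 6.
Next-best assignment: Kapoor→Section 2pm, Rossi→Section 10am, Costa→Section 4pm, Delgado→Section 9am = 273 points.
Swapping Delgado↔Costa (Delgado→Section 9am 76 points, Costa→Section 4pm 48 points) loses 6.

Maximum total: 279 points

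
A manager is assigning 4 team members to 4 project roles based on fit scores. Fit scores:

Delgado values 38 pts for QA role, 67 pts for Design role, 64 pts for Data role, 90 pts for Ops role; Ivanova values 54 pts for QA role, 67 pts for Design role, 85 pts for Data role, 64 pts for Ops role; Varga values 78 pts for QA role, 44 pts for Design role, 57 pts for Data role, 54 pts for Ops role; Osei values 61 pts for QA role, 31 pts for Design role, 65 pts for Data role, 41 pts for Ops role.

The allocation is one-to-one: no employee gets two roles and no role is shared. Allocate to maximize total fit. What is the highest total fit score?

Max total: 300 pts

Optimal: Delgado→Ops role (90 pts), Ivanova→Design role (67 pts), Varga→QA role (78 pts), Osei→Data role (65 pts) — total 90+67+78+65 = 300 pts.
Column-greedy (each role in turn goes to its best remaining employee) gives 271 pts, worse by 29.
Next-best assignment: Delgado→Ops role, Ivanova→Data role, Varga→QA role, Osei→Design role = 284 pts.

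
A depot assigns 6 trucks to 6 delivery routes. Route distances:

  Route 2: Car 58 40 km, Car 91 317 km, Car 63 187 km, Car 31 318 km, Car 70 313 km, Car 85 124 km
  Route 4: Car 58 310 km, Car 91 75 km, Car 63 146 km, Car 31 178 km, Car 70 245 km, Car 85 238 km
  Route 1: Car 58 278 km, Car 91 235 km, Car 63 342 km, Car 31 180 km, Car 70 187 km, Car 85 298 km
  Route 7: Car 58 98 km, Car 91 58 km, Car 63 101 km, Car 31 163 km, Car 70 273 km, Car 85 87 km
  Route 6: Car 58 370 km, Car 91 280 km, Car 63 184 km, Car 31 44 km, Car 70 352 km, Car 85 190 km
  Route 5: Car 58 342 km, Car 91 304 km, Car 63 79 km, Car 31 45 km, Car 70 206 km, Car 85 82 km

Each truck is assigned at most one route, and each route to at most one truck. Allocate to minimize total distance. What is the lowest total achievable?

Minimum total: 512 km

Optimal: Car 58→Route 2 (40 km), Car 91→Route 4 (75 km), Car 63→Route 5 (79 km), Car 31→Route 6 (44 km), Car 70→Route 1 (187 km), Car 85→Route 7 (87 km) — total 40+75+79+44+187+87 = 512 km.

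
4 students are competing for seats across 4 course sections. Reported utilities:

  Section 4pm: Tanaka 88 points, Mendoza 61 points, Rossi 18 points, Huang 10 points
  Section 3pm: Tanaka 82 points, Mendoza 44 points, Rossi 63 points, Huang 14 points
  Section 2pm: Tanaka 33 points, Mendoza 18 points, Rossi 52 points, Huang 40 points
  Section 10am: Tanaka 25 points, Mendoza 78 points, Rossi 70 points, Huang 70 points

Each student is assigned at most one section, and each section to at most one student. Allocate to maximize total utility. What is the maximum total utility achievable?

Max total: 269 points

Optimal: Tanaka→Section 4pm (88 points), Mendoza→Section 10am (78 points), Rossi→Section 3pm (63 points), Huang→Section 2pm (40 points) — total 88+78+63+40 = 269 points.
Next-best assignment: Tanaka→Section 3pm, Mendoza→Section 4pm, Rossi→Section 2pm, Huang→Section 10am = 265 points.
Every other assignment is strictly worse.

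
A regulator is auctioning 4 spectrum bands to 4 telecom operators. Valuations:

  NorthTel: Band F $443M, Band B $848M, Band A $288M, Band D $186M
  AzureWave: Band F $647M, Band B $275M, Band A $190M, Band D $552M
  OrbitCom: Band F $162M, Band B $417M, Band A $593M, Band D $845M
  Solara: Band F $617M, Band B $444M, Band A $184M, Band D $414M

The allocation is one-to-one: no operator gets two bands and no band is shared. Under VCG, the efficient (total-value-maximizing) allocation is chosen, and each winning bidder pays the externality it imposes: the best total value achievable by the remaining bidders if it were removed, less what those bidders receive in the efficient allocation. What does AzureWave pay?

AzureWave pays $252M.

Efficient allocation: NorthTel→Band B ($848M), AzureWave→Band D ($552M), OrbitCom→Band A ($593M), Solara→Band F ($617M); total welfare W = $2610M.
AzureWave receives Band D at value $552M, so the others get W − 552 = $2058M.
Without AzureWave: best allocation of the remaining 3 bidders over all 4 bands is NorthTel→Band B ($848M), OrbitCom→Band D ($845M), Solara→Band F ($617M), total $2310M.
VCG payment = (others' best without AzureWave) − (others' welfare with AzureWave) = 2310 − 2058 = $252M.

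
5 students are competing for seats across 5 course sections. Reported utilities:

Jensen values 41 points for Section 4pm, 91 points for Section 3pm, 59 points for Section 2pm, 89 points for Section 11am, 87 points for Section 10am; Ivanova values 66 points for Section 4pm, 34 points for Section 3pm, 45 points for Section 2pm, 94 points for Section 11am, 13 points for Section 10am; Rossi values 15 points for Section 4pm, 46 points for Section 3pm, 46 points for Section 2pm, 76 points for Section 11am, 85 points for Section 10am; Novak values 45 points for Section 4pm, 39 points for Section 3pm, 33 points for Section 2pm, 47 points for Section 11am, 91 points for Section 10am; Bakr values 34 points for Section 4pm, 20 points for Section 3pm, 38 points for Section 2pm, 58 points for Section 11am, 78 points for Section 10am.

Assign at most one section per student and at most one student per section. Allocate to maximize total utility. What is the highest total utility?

Max total: 362 points

This is the linear assignment problem.
Optimal: Jensen→Section 3pm (91 points), Ivanova→Section 4pm (66 points), Rossi→Section 11am (76 points), Novak→Section 10am (91 points), Bakr→Section 2pm (38 points) — total 91+66+76+91+38 = 362 points.
Column-greedy (each section in turn goes to its best remaining student) gives 352 points, worse by 10.
Next-best assignment: Jensen→Section 3pm, Ivanova→Section 11am, Rossi→Section 2pm, Novak→Section 10am, Bakr→Section 4pm = 356 points.
Swapping Jensen↔Rossi (Jensen→Section 11am 89 points, Rossi→Section 3pm 46 points) loses 32.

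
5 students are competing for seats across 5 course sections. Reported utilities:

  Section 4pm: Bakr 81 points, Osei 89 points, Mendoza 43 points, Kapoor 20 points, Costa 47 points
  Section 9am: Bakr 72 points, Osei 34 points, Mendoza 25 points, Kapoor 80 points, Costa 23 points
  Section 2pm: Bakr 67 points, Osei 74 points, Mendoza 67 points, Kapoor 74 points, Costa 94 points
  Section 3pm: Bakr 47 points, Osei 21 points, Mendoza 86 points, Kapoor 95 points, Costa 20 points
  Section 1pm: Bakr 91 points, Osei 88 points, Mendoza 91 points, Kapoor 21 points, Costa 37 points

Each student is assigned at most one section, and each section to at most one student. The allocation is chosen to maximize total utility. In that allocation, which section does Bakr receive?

Optimal: Bakr→Section 9am (72 points), Osei→Section 4pm (89 points), Mendoza→Section 1pm (91 points), Kapoor→Section 3pm (95 points), Costa→Section 2pm (94 points) — total 72+89+91+95+94 = 441 points.
Next-best assignment: Bakr→Section 1pm, Osei→Section 4pm, Mendoza→Section 3pm, Kapoor→Section 9am, Costa→Section 2pm = 440 points.
Checked against all permutations: 441 points is optimal.
Bakr's own top section is Section 1pm (91 points), but forcing Bakr→Section 1pm and reassigning the rest optimally gives only 440 points — worse by 1.

Bakr receives Section 9am.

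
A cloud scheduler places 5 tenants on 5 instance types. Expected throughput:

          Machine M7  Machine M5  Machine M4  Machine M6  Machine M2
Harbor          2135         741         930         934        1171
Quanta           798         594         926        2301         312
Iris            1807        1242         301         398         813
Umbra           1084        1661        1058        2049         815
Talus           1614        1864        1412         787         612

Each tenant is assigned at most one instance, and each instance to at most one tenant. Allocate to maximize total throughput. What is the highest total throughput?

Max total: 8352 ops/s

Optimal: Harbor→Machine M2 (1171 ops/s), Quanta→Machine M6 (2301 ops/s), Iris→Machine M7 (1807 ops/s), Umbra→Machine M5 (1661 ops/s), Talus→Machine M4 (1412 ops/s) — total 1171+2301+1807+1661+1412 = 8352 ops/s.
Column-greedy (each instance in turn goes to its best remaining tenant) gives 8171 ops/s, worse by 181.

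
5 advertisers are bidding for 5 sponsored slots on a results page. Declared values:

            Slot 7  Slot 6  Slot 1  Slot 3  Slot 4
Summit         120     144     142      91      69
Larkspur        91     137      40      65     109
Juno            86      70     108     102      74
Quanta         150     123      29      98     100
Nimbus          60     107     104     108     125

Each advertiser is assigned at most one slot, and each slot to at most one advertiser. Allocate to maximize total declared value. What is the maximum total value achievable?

Max total: $656

This is a one-to-one assignment (maximum-weight bipartite matching).
Optimal: Summit→Slot 1 ($142), Larkspur→Slot 6 ($137), Juno→Slot 3 ($102), Quanta→Slot 7 ($150), Nimbus→Slot 4 ($125) — total 142+137+102+150+125 = $656.
Max-entry greedy (repeatedly take the single best remaining cell) gives $592, worse by 64.
Next-best assignment: Summit→Slot 6, Larkspur→Slot 4, Juno→Slot 1, Quanta→Slot 7, Nimbus→Slot 3 = $619.
No other one-to-one assignment exceeds $656.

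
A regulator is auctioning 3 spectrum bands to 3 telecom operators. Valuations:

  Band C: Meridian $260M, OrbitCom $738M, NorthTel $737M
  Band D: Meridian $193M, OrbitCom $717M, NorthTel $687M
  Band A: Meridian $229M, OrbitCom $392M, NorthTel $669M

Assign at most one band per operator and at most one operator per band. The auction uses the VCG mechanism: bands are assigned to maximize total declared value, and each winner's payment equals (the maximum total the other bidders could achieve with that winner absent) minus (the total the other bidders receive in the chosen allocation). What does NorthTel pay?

Efficient allocation: Meridian→Band A ($229M), OrbitCom→Band D ($717M), NorthTel→Band C ($737M); total welfare W = $1683M.
NorthTel receives Band C at value $737M, so the others get W − 737 = $946M.
Without NorthTel: best allocation of the remaining 2 bidders over all 3 bands is Meridian→Band C ($260M), OrbitCom→Band D ($717M), total $977M.
VCG payment = (others' best without NorthTel) − (others' welfare with NorthTel) = 977 − 946 = $31M.

NorthTel pays $31M.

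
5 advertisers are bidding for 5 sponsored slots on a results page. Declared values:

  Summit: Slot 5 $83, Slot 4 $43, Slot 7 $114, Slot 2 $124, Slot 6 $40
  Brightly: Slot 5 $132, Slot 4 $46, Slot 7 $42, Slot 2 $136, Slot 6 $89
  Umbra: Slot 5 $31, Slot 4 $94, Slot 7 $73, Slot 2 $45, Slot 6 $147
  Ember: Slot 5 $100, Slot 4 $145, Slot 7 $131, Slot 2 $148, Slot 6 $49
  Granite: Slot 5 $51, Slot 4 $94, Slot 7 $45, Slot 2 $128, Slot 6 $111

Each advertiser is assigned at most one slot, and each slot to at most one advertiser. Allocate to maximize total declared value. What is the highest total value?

Maximum total: $666

Treat this as an assignment problem: match each advertiser to one slot.
Optimal: Summit→Slot 7 ($114), Brightly→Slot 5 ($132), Umbra→Slot 6 ($147), Ember→Slot 4 ($145), Granite→Slot 2 ($128) — total 114+132+147+145+128 = $666.
Next-best assignment: Summit→Slot 7, Brightly→Slot 5, Umbra→Slot 6, Ember→Slot 2, Granite→Slot 4 = $635.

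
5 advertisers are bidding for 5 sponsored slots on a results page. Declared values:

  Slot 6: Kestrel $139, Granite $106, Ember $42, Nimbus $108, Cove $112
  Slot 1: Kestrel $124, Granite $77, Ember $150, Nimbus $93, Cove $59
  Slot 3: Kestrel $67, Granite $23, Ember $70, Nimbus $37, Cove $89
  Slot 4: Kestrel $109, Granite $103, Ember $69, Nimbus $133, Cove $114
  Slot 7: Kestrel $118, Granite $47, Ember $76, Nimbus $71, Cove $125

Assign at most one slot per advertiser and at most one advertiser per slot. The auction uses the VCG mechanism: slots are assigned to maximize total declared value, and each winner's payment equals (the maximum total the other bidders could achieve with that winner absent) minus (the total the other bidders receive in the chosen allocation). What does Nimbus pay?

Nimbus pays $54.

Efficient allocation: Kestrel→Slot 7 ($118), Granite→Slot 6 ($106), Ember→Slot 1 ($150), Nimbus→Slot 4 ($133), Cove→Slot 3 ($89); total welfare W = $596.
Nimbus receives Slot 4 at value $133, so the others get W − 133 = $463.
Without Nimbus: best allocation of the remaining 4 bidders over all 5 slots is Kestrel→Slot 6 ($139), Granite→Slot 4 ($103), Ember→Slot 1 ($150), Cove→Slot 7 ($125), total $517.
VCG payment = (others' best without Nimbus) − (others' welfare with Nimbus) = 517 − 463 = $54.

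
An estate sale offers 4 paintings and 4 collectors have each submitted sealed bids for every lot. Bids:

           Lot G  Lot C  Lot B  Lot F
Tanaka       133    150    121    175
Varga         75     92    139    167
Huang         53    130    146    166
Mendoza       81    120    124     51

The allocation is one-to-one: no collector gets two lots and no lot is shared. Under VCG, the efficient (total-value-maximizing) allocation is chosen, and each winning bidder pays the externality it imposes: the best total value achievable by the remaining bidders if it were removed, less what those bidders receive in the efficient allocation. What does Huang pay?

Huang pays $21.

Efficient allocation: Tanaka→Lot G ($133), Varga→Lot F ($167), Huang→Lot B ($146), Mendoza→Lot C ($120); total welfare W = $566.
Huang receives Lot B at value $146, so the others get W − 146 = $420.
Without Huang: best allocation of the remaining 3 bidders over all 4 lots is Tanaka→Lot C ($150), Varga→Lot F ($167), Mendoza→Lot B ($124), total $441.
VCG payment = (others' best without Huang) − (others' welfare with Huang) = 441 − 420 = $21.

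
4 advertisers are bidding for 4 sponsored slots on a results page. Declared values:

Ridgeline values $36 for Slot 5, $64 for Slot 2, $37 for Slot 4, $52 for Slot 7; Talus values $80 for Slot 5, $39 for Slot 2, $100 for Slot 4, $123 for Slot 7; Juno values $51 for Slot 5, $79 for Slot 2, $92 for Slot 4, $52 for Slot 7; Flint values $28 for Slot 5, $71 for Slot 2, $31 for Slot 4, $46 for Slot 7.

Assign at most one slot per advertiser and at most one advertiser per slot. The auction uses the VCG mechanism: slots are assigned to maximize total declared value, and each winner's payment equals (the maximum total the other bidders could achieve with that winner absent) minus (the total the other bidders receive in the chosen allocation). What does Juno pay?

Juno pays $1.

Efficient allocation: Ridgeline→Slot 5 ($36), Talus→Slot 7 ($123), Juno→Slot 4 ($92), Flint→Slot 2 ($71); total welfare W = $322.
Juno receives Slot 4 at value $92, so the others get W − 92 = $230.
Without Juno: best allocation of the remaining 3 bidders over all 4 slots is Ridgeline→Slot 4 ($37), Talus→Slot 7 ($123), Flint→Slot 2 ($71), total $231.
VCG payment = (others' best without Juno) − (others' welfare with Juno) = 231 − 230 = $1.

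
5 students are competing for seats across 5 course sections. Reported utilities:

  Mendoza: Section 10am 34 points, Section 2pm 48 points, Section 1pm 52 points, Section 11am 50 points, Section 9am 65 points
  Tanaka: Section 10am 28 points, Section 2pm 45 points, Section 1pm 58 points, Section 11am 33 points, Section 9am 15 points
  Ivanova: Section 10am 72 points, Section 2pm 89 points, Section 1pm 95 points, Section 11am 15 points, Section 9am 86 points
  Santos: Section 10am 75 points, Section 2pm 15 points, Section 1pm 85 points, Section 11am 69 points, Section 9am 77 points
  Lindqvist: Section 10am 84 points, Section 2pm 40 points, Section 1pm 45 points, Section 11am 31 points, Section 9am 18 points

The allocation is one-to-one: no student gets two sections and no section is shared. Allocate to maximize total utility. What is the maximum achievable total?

This is a one-to-one assignment (maximum-weight bipartite matching).
Optimal: Mendoza→Section 9am (65 points), Tanaka→Section 1pm (58 points), Ivanova→Section 2pm (89 points), Santos→Section 11am (69 points), Lindqvist→Section 10am (84 points) — total 65+58+89+69+84 = 365 points.
Max-entry greedy (repeatedly take the single best remaining cell) gives 351 points, worse by 14.
Next-best assignment: Mendoza→Section 11am, Tanaka→Section 1pm, Ivanova→Section 2pm, Santos→Section 9am, Lindqvist→Section 10am = 358 points.
Checked against all permutations: 365 points is optimal.

Max total: 365 points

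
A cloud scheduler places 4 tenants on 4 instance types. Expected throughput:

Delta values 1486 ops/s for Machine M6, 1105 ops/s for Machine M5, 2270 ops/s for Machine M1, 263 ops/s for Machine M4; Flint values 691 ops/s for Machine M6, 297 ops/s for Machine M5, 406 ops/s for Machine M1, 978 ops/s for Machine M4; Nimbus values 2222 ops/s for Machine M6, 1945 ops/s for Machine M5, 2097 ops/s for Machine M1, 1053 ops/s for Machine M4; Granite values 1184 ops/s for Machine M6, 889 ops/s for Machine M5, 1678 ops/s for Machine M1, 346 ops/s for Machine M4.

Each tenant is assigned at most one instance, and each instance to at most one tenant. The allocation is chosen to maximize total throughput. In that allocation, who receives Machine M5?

Nimbus receives Machine M5.

This is a one-to-one assignment (maximum-weight bipartite matching).
Optimal: Delta→Machine M1 (2270 ops/s), Flint→Machine M4 (978 ops/s), Nimbus→Machine M5 (1945 ops/s), Granite→Machine M6 (1184 ops/s) — total 2270+978+1945+1184 = 6377 ops/s.
Row-greedy (each tenant in turn takes its best remaining instance) gives 6359 ops/s, worse by 18.
Next-best assignment: Delta→Machine M1, Flint→Machine M4, Nimbus→Machine M6, Granite→Machine M5 = 6359 ops/s.
Swapping Flint↔Delta (Flint→Machine M1 406 ops/s, Delta→Machine M4 263 ops/s) loses 2579.
Nimbus's own top instance is Machine M6 (2222 ops/s), but forcing Nimbus→Machine M6 and reassigning the rest optimally gives only 6359 ops/s — worse by 18.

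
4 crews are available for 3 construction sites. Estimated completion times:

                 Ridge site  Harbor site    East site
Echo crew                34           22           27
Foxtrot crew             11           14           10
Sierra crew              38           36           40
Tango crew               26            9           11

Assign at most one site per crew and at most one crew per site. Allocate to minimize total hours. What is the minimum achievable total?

Min total: 44 hours

Optimal: Foxtrot crew→Ridge site (11 hours), Echo crew→Harbor site (22 hours), Tango crew→East site (11 hours) — total 11+22+11 = 44 hours.
Column-greedy (each site in turn goes to its cheapest remaining crew) gives 47 hours, worse by 3.
Next-best assignment: Foxtrot crew→Ridge site, Tango crew→Harbor site, Echo crew→East site = 47 hours.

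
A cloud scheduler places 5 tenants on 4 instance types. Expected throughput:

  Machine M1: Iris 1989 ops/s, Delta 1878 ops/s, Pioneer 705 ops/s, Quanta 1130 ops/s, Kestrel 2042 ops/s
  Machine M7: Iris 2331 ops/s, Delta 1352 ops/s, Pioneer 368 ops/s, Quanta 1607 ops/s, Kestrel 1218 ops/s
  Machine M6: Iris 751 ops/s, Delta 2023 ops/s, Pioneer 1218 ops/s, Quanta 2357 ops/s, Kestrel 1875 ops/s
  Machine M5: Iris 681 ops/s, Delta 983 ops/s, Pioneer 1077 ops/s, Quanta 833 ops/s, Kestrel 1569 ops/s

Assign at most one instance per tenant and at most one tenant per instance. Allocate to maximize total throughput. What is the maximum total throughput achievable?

Optimal: Delta→Machine M1 (1878 ops/s), Iris→Machine M7 (2331 ops/s), Quanta→Machine M6 (2357 ops/s), Kestrel→Machine M5 (1569 ops/s) — total 1878+2331+2357+1569 = 8135 ops/s.

Maximum total: 8135 ops/s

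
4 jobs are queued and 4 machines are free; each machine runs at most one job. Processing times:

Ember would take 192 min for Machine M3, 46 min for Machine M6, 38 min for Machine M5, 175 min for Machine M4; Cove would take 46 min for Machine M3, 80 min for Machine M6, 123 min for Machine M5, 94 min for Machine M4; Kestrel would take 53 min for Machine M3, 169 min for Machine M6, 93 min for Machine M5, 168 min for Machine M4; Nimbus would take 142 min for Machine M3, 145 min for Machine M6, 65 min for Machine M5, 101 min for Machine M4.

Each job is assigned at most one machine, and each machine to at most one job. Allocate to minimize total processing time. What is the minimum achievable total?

Minimum total: 258 min

Optimal: Ember→Machine M6 (46 min), Cove→Machine M4 (94 min), Kestrel→Machine M3 (53 min), Nimbus→Machine M5 (65 min) — total 46+94+53+65 = 258 min.
Column-greedy (each machine in turn goes to its cheapest remaining job) gives 325 min, worse by 67.
Next-best assignment: Ember→Machine M5, Cove→Machine M6, Kestrel→Machine M3, Nimbus→Machine M4 = 272 min.
Swapping Nimbus↔Kestrel (Nimbus→Machine M3 142 min, Kestrel→Machine M5 93 min) adds 117.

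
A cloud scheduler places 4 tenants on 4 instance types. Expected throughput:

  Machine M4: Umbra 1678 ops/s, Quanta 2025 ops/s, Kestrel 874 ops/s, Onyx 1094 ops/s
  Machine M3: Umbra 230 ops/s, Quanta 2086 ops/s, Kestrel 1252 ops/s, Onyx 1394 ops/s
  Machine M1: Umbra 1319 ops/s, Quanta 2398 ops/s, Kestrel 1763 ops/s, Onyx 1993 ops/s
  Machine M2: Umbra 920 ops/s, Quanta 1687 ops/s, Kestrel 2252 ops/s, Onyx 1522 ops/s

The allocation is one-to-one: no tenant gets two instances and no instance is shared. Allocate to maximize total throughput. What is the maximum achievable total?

Maximum total: 8009 ops/s

Optimal: Umbra→Machine M4 (1678 ops/s), Quanta→Machine M3 (2086 ops/s), Kestrel→Machine M2 (2252 ops/s), Onyx→Machine M1 (1993 ops/s) — total 1678+2086+2252+1993 = 8009 ops/s.
Max-entry greedy (repeatedly take the single best remaining cell) gives 7722 ops/s, worse by 287.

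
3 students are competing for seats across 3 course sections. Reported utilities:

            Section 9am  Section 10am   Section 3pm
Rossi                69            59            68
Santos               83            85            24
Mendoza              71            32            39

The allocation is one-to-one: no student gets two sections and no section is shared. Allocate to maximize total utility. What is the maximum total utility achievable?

Maximum total: 224 points

Treat this as an assignment problem: match each student to one section.
Optimal: Rossi→Section 3pm (68 points), Santos→Section 10am (85 points), Mendoza→Section 9am (71 points) — total 68+85+71 = 224 points.
Column-greedy (each section in turn goes to its best remaining student) gives 181 points, worse by 43.
Every other assignment is strictly worse.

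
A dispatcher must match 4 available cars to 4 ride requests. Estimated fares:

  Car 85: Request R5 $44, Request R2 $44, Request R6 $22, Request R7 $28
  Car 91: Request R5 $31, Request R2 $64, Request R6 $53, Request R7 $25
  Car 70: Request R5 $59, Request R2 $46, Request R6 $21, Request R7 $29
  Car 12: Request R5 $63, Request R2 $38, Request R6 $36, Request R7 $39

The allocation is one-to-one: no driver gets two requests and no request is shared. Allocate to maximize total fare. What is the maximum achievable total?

Treat this as an assignment problem: match each driver to one request.
Optimal: Car 85→Request R2 ($44), Car 91→Request R6 ($53), Car 70→Request R5 ($59), Car 12→Request R7 ($39) — total 44+53+59+39 = $195.
Max-entry greedy (repeatedly take the single best remaining cell) gives $178, worse by 17.
Next-best assignment: Car 85→Request R7, Car 91→Request R6, Car 70→Request R2, Car 12→Request R5 = $190.

Maximum total: $195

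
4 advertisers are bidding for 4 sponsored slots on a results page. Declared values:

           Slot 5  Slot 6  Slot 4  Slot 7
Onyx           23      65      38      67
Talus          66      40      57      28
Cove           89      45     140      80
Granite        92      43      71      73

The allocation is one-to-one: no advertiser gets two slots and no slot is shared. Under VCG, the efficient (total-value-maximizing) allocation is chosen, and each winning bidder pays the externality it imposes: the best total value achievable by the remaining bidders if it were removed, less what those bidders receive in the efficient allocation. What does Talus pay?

Efficient allocation: Onyx→Slot 6 ($65), Talus→Slot 5 ($66), Cove→Slot 4 ($140), Granite→Slot 7 ($73); total welfare W = $344.
Talus receives Slot 5 at value $66, so the others get W − 66 = $278.
Without Talus: best allocation of the remaining 3 bidders over all 4 slots is Onyx→Slot 7 ($67), Cove→Slot 4 ($140), Granite→Slot 5 ($92), total $299.
VCG payment = (others' best without Talus) − (others' welfare with Talus) = 299 − 278 = $21.

Talus pays $21.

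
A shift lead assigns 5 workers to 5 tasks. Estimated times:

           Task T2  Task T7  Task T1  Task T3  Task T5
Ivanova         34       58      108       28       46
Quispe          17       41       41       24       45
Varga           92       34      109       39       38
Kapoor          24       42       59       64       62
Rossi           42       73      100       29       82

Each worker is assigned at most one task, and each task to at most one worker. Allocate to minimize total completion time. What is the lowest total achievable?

Optimal: Ivanova→Task T5 (46 min), Quispe→Task T1 (41 min), Varga→Task T7 (34 min), Kapoor→Task T2 (24 min), Rossi→Task T3 (29 min) — total 46+41+34+24+29 = 174 min.
Column-greedy (each task in turn goes to its cheapest remaining worker) gives 220 min, worse by 46.
Next-best assignment: Ivanova→Task T2, Quispe→Task T1, Varga→Task T5, Kapoor→Task T7, Rossi→Task T3 = 184 min.
Swapping Rossi↔Ivanova (Rossi→Task T5 82 min, Ivanova→Task T3 28 min) adds 35.
Checked against all permutations: 174 min is optimal.

Min total: 174 min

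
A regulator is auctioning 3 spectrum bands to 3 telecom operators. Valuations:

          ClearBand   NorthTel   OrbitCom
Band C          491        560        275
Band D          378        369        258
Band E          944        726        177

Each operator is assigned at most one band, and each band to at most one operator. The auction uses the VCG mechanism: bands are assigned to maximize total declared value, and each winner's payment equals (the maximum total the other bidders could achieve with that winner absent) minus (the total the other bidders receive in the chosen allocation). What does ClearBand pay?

ClearBand pays $183M.

Efficient allocation: ClearBand→Band E ($944M), NorthTel→Band C ($560M), OrbitCom→Band D ($258M); total welfare W = $1762M.
ClearBand receives Band E at value $944M, so the others get W − 944 = $818M.
Without ClearBand: best allocation of the remaining 2 bidders over all 3 bands is NorthTel→Band E ($726M), OrbitCom→Band C ($275M), total $1001M.
VCG payment = (others' best without ClearBand) − (others' welfare with ClearBand) = 1001 − 818 = $183M.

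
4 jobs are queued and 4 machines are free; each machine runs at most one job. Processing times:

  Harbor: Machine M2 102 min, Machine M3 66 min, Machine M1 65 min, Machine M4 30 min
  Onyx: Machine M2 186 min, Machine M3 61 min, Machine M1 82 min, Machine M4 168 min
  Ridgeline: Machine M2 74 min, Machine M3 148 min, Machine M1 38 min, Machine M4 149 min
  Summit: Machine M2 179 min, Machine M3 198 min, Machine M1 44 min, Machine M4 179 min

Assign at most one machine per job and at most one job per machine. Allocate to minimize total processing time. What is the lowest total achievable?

Optimal: Harbor→Machine M4 (30 min), Onyx→Machine M3 (61 min), Ridgeline→Machine M2 (74 min), Summit→Machine M1 (44 min) — total 30+61+74+44 = 209 min.
Row-greedy (each job in turn takes its cheapest remaining machine) gives 308 min, worse by 99.
Next-best assignment: Harbor→Machine M4, Onyx→Machine M3, Ridgeline→Machine M1, Summit→Machine M2 = 308 min.
No other one-to-one assignment undercuts 209 min.

Min total: 209 min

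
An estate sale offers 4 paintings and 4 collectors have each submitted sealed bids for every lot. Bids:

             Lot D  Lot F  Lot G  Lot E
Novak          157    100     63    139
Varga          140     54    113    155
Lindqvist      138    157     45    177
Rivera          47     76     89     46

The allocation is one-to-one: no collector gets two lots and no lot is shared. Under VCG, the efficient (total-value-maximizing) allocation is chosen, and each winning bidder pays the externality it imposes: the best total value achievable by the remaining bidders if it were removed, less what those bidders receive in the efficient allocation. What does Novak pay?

Efficient allocation: Novak→Lot D ($157), Varga→Lot E ($155), Lindqvist→Lot F ($157), Rivera→Lot G ($89); total welfare W = $558.
Novak receives Lot D at value $157, so the others get W − 157 = $401.
Without Novak: best allocation of the remaining 3 bidders over all 4 lots is Varga→Lot D ($140), Lindqvist→Lot E ($177), Rivera→Lot G ($89), total $406.
VCG payment = (others' best without Novak) − (others' welfare with Novak) = 406 − 401 = $5.

Novak pays $5.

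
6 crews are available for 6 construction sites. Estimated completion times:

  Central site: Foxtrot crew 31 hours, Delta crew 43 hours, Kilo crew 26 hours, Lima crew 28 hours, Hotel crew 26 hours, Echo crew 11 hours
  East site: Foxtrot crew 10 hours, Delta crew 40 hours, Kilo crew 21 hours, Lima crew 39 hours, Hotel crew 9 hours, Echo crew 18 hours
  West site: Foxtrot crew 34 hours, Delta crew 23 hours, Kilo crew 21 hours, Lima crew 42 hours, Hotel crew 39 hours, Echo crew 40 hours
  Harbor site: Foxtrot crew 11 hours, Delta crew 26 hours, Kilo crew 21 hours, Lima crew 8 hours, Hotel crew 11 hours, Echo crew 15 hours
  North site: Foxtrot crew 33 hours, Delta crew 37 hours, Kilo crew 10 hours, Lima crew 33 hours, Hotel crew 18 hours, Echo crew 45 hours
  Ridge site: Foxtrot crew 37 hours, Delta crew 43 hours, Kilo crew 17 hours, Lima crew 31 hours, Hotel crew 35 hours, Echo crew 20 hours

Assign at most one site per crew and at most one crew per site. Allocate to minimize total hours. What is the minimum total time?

Minimum total: 87 hours

Optimal: Foxtrot crew→East site (10 hours), Delta crew→West site (23 hours), Kilo crew→Ridge site (17 hours), Lima crew→Harbor site (8 hours), Hotel crew→North site (18 hours), Echo crew→Central site (11 hours) — total 10+23+17+8+18+11 = 87 hours.
Row-greedy (each crew in turn takes its cheapest remaining site) gives 97 hours, worse by 10.
Next-best assignment: Foxtrot crew→Harbor site, Delta crew→West site, Kilo crew→North site, Lima crew→Ridge site, Hotel crew→East site, Echo crew→Central site = 95 hours.
Swapping Echo crew↔Lima crew (Echo crew→Harbor site 15 hours, Lima crew→Central site 28 hours) adds 24.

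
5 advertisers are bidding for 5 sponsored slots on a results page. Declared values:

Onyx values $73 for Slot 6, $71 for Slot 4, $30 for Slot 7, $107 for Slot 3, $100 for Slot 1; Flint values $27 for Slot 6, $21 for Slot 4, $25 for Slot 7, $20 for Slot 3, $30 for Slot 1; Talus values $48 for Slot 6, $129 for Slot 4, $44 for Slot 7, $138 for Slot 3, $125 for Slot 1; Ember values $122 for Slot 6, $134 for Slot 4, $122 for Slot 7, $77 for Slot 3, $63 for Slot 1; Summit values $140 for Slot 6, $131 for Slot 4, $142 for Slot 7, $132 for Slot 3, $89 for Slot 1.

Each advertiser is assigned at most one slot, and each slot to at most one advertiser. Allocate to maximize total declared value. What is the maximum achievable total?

Maximum total: $541

Optimal: Onyx→Slot 1 ($100), Flint→Slot 6 ($27), Talus→Slot 3 ($138), Ember→Slot 4 ($134), Summit→Slot 7 ($142) — total 100+27+138+134+142 = $541.
Column-greedy (each slot in turn goes to its best remaining advertiser) gives $455, worse by 86.
Swapping Flint↔Onyx (Flint→Slot 1 $30, Onyx→Slot 6 $73) loses 24.
No other one-to-one assignment exceeds $541.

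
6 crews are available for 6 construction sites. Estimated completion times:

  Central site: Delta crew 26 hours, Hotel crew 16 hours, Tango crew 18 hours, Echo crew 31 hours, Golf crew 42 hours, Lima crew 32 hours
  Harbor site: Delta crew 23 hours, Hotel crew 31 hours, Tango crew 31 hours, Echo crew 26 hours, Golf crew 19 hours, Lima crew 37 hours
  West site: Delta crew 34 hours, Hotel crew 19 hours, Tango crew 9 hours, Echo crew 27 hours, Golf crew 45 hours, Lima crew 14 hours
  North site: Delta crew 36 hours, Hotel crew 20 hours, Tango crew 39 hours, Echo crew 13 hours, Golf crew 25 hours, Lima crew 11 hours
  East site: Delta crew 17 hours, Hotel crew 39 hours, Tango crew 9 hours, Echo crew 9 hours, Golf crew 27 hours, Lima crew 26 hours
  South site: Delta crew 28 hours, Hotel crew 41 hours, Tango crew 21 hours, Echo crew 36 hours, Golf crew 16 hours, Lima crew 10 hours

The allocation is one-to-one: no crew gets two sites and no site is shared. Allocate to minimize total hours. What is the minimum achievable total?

Minimum total: 84 hours

Optimal: Delta crew→Harbor site (23 hours), Hotel crew→Central site (16 hours), Tango crew→West site (9 hours), Echo crew→East site (9 hours), Golf crew→South site (16 hours), Lima crew→North site (11 hours) — total 23+16+9+9+16+11 = 84 hours.
Min-entry greedy (repeatedly take the single cheapest remaining cell) gives 99 hours, worse by 15.
Swapping Lima crew↔Delta crew (Lima crew→Harbor site 37 hours, Delta crew→North site 36 hours) adds 39.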